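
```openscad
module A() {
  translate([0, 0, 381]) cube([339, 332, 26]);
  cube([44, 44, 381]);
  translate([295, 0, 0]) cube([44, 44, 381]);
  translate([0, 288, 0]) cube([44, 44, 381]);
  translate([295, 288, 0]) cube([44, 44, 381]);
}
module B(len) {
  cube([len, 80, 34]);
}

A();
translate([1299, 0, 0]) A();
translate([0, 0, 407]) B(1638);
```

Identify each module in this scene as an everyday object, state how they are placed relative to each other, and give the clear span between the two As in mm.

Second stool starts at x = 1299; first ends at x = 339; clear span = 1299 − 339 = 960 mm.

A is a stool. B is a beam. A beam spans the tops of two stools. The clear span between the two stools is 960 mm.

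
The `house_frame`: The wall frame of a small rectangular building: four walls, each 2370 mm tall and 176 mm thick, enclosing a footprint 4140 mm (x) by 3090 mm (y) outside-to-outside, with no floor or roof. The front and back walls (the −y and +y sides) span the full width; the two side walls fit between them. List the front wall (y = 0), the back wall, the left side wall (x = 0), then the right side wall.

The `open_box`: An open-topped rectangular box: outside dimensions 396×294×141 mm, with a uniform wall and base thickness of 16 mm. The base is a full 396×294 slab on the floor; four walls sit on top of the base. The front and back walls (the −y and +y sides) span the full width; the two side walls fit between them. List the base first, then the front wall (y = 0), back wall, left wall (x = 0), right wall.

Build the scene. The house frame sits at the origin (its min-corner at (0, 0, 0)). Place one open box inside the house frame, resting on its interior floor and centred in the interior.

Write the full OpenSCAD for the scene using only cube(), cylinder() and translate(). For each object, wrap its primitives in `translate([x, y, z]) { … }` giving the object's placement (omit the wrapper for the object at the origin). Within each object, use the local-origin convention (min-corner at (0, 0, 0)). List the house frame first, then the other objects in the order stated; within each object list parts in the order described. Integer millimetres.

cube([4140, 176, 2370]);
translate([0, 2914, 0]) cube([4140, 176, 2370]);
translate([0, 176, 0]) cube([176, 2738, 2370]);
translate([3964, 176, 0]) cube([176, 2738, 2370]);
translate([1872, 1398, 0]) {
  cube([396, 294, 16]);
  translate([0, 0, 16]) cube([396, 16, 125]);
  translate([0, 278, 16]) cube([396, 16, 125]);
  translate([0, 16, 16]) cube([16, 262, 125]);
  translate([380, 16, 16]) cube([16, 262, 125]);
}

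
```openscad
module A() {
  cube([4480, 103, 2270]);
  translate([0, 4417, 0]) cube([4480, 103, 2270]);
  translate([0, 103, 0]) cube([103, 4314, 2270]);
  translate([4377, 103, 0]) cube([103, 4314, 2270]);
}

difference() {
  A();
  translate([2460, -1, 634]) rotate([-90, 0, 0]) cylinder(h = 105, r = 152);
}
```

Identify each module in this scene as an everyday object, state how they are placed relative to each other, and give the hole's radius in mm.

A is a house frame. The house frame has a circular hole through its front wall. The hole's radius is 152 mm.

The subtracted cylinder has r = 152 mm.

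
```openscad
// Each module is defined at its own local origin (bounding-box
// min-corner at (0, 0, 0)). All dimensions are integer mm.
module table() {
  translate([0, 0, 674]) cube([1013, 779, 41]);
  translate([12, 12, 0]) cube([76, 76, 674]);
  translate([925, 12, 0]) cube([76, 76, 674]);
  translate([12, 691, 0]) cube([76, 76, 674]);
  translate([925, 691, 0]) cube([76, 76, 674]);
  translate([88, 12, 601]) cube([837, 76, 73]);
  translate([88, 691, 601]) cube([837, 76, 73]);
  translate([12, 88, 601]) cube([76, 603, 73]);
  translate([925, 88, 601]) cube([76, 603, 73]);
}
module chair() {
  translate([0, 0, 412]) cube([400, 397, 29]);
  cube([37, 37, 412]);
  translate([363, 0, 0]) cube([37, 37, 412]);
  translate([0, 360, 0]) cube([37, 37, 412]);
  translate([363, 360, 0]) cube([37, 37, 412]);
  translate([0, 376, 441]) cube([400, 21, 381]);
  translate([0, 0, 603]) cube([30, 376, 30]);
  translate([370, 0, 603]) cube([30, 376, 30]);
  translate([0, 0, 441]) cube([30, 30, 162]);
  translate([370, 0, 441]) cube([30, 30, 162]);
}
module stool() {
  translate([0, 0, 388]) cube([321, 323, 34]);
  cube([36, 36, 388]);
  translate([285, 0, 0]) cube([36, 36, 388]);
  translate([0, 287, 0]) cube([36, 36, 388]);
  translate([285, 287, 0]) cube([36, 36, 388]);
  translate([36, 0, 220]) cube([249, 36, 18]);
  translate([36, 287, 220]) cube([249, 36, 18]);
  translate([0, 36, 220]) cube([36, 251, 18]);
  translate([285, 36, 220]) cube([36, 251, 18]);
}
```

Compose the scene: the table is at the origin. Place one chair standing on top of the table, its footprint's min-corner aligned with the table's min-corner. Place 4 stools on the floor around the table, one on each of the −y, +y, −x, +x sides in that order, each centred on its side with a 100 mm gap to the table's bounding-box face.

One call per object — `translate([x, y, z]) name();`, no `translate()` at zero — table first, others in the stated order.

table();
translate([0, 0, 715]) chair();
translate([346, -423, 0]) stool();
translate([346, 879, 0]) stool();
translate([-421, 228, 0]) stool();
translate([1113, 228, 0]) stool();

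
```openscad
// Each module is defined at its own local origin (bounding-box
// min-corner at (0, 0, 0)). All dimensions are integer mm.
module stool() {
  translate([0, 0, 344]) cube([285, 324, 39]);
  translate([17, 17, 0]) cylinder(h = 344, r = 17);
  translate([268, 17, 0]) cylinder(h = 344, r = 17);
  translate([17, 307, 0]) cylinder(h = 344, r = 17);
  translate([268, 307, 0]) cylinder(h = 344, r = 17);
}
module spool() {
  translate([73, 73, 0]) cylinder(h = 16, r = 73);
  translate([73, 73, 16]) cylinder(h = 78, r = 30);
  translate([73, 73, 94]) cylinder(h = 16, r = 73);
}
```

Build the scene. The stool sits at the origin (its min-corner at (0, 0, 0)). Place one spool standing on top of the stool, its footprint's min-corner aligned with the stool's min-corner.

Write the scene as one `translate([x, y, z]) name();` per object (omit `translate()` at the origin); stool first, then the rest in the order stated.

stool();
translate([0, 0, 383]) spool();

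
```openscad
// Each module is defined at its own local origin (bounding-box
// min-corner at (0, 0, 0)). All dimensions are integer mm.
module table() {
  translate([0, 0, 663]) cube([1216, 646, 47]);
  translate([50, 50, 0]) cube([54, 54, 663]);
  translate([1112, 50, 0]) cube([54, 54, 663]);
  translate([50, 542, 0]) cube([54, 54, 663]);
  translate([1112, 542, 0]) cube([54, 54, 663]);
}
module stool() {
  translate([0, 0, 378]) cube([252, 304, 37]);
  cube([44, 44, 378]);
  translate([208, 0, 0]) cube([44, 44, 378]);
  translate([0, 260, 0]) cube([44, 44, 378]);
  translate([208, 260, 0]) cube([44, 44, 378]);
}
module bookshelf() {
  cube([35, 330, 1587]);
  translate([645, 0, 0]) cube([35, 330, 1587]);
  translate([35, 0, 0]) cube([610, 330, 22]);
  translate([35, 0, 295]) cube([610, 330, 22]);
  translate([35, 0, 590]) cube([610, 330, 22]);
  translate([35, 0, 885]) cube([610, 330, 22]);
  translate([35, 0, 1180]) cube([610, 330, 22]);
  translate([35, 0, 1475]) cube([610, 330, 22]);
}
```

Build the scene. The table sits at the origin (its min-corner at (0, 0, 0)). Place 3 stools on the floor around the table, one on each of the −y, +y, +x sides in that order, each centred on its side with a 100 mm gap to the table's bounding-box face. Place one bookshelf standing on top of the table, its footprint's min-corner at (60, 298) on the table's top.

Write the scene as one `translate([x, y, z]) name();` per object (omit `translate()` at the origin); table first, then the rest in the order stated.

table();
translate([482, -404, 0]) stool();
translate([482, 746, 0]) stool();
translate([1316, 171, 0]) stool();
translate([60, 298, 710]) bookshelf();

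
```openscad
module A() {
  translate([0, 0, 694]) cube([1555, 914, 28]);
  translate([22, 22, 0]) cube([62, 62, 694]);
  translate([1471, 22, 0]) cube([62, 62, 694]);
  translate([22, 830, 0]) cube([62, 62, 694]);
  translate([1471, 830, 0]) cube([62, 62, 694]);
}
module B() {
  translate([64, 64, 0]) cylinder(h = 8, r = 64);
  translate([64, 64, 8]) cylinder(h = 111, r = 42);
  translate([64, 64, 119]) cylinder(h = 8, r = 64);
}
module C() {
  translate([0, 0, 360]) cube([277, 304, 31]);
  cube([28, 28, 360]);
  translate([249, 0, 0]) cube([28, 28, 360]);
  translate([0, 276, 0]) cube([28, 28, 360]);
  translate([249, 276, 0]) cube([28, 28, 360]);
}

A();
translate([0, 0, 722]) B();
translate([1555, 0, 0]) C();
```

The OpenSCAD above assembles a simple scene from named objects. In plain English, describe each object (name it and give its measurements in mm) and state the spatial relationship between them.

A is a rectangular dining table. The top is 1555×914×28 mm with its upper surface at z = 722 mm. It stands on four 62×62 mm square legs, each inset 22 mm from the nearest pair of top edges, running from the floor to the underside of the top.

B is a spool: two coaxial disc flanges of radius 64 mm and thickness 8 mm, joined by a core cylinder of radius 42 mm and height 111 mm. The lower flange rests on z = 0 and the three cylinders share a vertical axis.

C is a four-legged stool. The seat is a 277×304×31 mm slab whose top surface is at z = 391 mm; four square legs, each 28×28 mm in cross-section, run from the floor (z = 0) to the underside of the seat, each flush with a corner of the seat.

The spool is on top of the table. The stool is against the table's +x side, with their −y faces flush.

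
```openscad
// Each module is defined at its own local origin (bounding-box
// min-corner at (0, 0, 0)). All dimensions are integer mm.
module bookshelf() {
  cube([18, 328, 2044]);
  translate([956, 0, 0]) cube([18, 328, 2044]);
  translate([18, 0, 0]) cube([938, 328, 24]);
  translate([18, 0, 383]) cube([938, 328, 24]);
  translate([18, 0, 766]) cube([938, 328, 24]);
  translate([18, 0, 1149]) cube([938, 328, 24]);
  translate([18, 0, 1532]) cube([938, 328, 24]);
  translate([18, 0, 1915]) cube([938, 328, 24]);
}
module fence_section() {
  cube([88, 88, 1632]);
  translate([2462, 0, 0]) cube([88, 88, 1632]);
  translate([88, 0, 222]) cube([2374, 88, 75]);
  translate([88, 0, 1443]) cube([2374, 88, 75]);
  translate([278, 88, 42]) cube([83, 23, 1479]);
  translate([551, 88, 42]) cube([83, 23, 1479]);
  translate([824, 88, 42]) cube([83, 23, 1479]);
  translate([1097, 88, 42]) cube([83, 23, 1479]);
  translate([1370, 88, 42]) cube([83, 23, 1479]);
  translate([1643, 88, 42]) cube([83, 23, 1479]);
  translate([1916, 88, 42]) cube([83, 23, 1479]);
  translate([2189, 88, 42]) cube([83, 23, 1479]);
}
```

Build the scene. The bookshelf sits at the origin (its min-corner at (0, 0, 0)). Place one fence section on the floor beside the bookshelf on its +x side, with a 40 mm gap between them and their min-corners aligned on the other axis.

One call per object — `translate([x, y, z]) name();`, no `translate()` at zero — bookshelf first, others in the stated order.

bookshelf();
translate([1014, 0, 0]) fence_section();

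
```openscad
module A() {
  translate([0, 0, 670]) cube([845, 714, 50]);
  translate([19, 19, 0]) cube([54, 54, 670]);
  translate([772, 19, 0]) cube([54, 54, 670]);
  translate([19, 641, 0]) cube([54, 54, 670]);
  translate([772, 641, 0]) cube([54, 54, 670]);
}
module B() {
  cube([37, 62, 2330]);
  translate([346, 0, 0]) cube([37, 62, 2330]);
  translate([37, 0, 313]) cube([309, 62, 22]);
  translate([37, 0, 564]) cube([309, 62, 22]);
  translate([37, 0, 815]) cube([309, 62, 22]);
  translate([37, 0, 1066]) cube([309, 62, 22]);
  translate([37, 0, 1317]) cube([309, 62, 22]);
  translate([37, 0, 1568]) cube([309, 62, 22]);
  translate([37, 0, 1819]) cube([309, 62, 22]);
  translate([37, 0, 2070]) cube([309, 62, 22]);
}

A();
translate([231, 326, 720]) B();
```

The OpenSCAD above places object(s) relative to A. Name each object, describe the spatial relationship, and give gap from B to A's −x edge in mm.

A is a table. B is a ladder. The ladder is on top of the table, centred. The gap from the ladder to the table's −x edge is 231 mm.

The ladder's min-x is at 231; the table's min-x is 0; gap = 231 mm.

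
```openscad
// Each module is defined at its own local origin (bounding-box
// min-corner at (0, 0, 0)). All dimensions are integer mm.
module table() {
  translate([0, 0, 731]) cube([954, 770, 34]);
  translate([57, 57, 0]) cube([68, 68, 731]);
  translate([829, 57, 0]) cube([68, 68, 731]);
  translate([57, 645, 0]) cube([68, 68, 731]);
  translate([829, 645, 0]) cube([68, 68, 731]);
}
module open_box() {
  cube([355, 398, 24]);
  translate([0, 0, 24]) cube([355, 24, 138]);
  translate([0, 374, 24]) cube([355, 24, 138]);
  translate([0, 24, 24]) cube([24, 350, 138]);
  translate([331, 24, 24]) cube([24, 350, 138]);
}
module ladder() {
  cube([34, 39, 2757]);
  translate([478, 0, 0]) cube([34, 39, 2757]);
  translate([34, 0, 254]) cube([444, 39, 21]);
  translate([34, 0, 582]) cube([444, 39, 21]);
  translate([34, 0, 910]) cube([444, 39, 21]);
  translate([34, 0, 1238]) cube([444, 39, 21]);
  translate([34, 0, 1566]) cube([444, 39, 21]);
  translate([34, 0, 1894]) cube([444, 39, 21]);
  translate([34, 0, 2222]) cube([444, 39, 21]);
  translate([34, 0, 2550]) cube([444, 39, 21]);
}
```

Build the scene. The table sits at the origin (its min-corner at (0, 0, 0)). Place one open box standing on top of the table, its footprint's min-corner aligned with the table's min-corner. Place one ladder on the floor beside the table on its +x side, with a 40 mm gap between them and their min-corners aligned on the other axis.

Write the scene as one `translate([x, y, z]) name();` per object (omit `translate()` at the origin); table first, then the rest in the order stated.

table();
translate([0, 0, 765]) open_box();
translate([994, 0, 0]) ladder();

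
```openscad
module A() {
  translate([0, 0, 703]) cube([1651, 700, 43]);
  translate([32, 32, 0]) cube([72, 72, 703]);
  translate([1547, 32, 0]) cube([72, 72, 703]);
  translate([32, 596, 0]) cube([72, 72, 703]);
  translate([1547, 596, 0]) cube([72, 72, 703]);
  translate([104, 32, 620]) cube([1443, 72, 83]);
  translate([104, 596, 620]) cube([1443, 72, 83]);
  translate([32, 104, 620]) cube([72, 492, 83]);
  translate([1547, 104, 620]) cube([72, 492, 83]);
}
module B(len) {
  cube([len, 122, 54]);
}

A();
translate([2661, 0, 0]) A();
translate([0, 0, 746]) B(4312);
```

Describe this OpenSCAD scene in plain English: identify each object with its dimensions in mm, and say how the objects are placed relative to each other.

A is a table: top 1651 mm (x) × 700 mm (y), 43 mm thick, upper face at z = 746 mm, on four 72×72 mm square legs, each inset 32 mm from the nearest pair of top edges, running from z = 0 to the bottom of the top. Four apron rails, 72 mm thick and 83 mm tall, run between adjacent legs with their top edges flush with the underside of the top and their outer faces flush with the legs' outer faces.

B is a rectangular beam 4312 mm long (x), 122 mm deep (y), 54 mm thick (z).

The beam spans the tops of two tables placed 1010 mm apart, resting at z = 746 mm.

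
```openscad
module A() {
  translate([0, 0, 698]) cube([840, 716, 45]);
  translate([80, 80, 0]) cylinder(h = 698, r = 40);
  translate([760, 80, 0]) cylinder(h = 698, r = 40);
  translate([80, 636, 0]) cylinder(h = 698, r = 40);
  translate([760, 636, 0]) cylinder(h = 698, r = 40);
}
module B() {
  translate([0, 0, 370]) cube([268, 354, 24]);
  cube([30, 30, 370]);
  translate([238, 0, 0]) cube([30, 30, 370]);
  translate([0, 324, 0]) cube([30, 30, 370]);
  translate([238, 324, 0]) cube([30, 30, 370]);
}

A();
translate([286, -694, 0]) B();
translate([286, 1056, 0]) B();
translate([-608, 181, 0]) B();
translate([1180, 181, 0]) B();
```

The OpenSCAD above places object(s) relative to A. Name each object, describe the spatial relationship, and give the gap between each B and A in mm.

Each stool's nearest face is 340 mm from the table's bounding box.

A is a table. B is a stool. Four stools sit around the table at the −y, +y, −x, +x sides. The gap between each stool and the table is 340 mm.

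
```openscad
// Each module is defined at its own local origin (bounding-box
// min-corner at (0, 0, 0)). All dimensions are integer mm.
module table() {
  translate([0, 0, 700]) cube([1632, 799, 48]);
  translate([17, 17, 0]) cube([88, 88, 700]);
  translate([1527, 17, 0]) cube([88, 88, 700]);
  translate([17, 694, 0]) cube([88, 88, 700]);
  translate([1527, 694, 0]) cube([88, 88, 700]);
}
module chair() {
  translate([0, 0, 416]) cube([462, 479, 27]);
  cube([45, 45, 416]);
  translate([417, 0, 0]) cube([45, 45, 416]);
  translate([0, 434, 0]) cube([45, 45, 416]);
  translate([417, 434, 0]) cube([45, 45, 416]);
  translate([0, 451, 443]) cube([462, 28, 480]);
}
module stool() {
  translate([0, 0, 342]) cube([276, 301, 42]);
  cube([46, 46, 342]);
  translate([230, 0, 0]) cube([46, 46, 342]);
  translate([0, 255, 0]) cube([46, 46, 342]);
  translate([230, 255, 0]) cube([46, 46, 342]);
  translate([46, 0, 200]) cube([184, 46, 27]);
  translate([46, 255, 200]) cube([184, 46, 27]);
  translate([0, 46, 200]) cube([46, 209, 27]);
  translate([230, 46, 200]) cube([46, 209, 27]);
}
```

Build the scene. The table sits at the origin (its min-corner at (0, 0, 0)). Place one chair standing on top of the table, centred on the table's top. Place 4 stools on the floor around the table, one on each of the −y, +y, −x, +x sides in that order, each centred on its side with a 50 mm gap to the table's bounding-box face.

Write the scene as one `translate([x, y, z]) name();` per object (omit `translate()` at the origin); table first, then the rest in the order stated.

table();
translate([585, 160, 748]) chair();
translate([678, -351, 0]) stool();
translate([678, 849, 0]) stool();
translate([-326, 249, 0]) stool();
translate([1682, 249, 0]) stool();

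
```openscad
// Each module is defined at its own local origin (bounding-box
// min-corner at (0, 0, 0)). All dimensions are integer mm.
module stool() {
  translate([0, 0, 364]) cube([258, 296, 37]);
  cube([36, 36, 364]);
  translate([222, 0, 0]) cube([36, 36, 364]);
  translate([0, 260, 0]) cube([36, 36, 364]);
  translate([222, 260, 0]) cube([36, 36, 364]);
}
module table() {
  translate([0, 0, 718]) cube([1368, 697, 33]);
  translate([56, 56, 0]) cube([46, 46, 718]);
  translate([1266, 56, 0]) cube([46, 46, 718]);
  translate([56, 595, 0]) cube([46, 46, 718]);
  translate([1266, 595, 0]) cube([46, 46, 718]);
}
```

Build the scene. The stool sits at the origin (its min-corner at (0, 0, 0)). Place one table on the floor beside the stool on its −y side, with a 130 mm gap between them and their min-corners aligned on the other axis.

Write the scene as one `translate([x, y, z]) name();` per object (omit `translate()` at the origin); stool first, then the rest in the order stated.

stool();
translate([0, -827, 0]) table();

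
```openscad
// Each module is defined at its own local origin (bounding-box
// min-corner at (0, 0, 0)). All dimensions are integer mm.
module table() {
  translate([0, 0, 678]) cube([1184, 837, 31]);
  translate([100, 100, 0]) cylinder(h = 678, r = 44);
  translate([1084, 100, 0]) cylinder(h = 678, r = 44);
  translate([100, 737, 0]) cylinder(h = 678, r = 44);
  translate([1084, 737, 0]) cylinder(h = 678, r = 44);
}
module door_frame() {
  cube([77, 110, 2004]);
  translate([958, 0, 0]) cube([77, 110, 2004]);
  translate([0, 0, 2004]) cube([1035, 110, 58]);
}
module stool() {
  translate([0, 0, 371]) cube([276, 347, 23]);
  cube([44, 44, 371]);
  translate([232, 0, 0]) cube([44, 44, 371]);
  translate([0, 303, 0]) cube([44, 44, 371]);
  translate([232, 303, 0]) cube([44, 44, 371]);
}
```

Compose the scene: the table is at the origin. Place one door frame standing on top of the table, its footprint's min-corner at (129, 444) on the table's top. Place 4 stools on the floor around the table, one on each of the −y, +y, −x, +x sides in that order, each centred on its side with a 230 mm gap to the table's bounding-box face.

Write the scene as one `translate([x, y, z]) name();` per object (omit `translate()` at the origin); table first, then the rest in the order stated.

table();
translate([129, 444, 709]) door_frame();
translate([454, -577, 0]) stool();
translate([454, 1067, 0]) stool();
translate([-506, 245, 0]) stool();
translate([1414, 245, 0]) stool();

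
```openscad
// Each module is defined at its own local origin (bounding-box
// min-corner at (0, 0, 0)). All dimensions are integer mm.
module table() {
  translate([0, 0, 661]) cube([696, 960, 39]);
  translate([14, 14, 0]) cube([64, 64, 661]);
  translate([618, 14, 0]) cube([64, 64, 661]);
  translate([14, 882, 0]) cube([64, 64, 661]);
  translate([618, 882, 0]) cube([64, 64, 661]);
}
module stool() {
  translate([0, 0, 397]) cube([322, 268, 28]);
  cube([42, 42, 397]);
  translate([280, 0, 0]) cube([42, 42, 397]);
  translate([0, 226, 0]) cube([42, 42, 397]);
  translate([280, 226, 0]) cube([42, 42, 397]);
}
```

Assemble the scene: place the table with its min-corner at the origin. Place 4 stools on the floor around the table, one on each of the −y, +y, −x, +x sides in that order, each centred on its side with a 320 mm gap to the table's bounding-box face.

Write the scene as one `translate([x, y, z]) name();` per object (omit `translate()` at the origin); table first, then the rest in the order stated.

table();
translate([187, -588, 0]) stool();
translate([187, 1280, 0]) stool();
translate([-642, 346, 0]) stool();
translate([1016, 346, 0]) stool();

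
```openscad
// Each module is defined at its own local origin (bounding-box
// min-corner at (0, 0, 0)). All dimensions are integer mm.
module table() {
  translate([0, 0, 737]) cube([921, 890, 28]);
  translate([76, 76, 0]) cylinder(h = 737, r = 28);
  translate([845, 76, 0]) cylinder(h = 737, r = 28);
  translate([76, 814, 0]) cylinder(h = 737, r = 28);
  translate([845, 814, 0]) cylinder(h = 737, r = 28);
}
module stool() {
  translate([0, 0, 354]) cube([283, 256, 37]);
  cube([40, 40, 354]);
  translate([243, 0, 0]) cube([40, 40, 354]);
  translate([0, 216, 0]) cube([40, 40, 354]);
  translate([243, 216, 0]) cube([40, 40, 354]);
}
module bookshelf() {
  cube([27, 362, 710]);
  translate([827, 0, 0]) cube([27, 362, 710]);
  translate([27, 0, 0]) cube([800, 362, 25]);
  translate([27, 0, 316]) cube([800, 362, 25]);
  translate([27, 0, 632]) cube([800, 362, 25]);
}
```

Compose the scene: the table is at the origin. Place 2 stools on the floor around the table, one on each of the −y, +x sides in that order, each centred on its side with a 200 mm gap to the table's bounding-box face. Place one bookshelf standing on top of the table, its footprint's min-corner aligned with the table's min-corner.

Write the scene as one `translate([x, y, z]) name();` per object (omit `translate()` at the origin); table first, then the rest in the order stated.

table();
translate([319, -456, 0]) stool();
translate([1121, 317, 0]) stool();
translate([0, 0, 765]) bookshelf();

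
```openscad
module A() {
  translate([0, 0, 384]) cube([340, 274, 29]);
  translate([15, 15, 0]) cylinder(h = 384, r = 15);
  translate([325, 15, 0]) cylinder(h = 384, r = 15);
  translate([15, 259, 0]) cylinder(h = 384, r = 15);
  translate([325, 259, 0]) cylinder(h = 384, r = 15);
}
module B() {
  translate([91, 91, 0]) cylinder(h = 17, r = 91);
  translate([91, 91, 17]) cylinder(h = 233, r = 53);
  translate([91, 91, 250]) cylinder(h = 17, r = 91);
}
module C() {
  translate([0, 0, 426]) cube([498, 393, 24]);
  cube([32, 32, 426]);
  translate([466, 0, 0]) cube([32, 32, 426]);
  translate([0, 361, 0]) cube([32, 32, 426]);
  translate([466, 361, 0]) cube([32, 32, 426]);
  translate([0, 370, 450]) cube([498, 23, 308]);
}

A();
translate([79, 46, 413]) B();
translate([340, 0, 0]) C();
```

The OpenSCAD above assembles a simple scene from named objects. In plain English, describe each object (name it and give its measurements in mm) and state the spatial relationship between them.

A is a four-legged stool. The seat is a 340×274×29 mm slab whose top surface is at z = 413 mm; four round legs, each 30 mm in diameter, run from the floor (z = 0) to the underside of the seat, each leg's axis is inset half a diameter from the nearest pair of seat edges (so the leg's bounding box is flush with the corner).

B is a spool: two coaxial disc flanges of radius 91 mm and thickness 17 mm, joined by a core cylinder of radius 53 mm and height 233 mm. The lower flange rests on z = 0 and the three cylinders share a vertical axis.

C is a chair. The seat is a 498×393×24 mm slab with its top at z = 450 mm, on four 32×32 mm corner legs (flush with the seat edges, standing on z = 0). A flat backrest 23 mm thick, 308 mm tall, spans the full seat width and rises from the seat top along its +y edge, rear face flush with the rear of the seat.

The spool is on top of the stool, centred. The chair is against the stool's +x side, with their −y faces flush.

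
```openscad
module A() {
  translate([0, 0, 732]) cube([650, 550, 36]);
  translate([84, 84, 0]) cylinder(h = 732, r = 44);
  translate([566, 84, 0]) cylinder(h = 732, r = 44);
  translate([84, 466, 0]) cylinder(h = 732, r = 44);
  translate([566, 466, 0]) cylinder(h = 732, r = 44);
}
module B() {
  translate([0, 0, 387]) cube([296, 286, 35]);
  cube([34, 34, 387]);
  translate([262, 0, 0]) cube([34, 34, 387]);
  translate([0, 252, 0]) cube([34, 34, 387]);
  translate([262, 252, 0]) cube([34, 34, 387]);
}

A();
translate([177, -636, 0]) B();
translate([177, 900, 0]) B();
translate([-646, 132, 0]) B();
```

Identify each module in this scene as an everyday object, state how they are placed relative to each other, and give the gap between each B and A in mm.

Each stool's nearest face is 350 mm from the table's bounding box.

A is a table. B is a stool. Three stools sit around the table at the −y, +y, −x sides. The gap between each stool and the table is 350 mm.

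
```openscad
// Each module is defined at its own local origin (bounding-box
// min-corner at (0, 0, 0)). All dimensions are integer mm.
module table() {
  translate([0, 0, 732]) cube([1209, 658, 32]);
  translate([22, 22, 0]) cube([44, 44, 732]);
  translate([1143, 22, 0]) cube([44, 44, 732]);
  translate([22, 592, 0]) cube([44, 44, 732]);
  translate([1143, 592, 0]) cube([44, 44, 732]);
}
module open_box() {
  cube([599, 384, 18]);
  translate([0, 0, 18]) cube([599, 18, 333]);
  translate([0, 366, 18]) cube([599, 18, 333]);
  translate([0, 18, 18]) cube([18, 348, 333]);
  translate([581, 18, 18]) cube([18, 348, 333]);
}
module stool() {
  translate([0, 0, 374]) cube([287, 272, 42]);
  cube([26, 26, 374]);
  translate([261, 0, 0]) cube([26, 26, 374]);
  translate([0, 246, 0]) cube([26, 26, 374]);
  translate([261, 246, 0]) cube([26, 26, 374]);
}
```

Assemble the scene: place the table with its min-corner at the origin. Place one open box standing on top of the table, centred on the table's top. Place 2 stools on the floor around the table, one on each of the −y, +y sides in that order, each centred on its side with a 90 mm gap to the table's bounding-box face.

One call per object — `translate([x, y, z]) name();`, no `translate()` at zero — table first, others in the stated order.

table();
translate([305, 137, 764]) open_box();
translate([461, -362, 0]) stool();
translate([461, 748, 0]) stool();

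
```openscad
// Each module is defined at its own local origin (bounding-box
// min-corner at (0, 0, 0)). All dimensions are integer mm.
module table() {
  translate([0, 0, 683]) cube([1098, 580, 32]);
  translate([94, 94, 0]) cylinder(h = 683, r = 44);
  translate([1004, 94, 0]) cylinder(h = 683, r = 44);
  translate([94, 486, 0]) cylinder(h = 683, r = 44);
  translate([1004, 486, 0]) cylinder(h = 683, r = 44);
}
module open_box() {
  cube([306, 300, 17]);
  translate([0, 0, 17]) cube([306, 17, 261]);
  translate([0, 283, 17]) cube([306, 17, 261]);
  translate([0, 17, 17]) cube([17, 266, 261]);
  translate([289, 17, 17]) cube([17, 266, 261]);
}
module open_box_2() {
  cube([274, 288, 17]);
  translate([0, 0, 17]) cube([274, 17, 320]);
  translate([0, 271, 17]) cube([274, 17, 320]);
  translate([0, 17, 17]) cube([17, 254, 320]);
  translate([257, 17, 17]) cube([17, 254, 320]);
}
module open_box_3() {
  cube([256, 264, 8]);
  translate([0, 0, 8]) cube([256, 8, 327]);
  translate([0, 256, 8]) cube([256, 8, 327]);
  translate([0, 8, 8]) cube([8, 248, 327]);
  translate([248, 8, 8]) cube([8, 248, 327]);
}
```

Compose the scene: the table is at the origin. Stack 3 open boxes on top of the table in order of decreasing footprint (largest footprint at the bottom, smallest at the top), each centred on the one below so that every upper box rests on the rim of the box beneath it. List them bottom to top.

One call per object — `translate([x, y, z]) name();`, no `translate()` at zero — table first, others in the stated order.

table();
translate([396, 140, 715]) open_box();
translate([412, 146, 993]) open_box_2();
translate([421, 158, 1330]) open_box_3();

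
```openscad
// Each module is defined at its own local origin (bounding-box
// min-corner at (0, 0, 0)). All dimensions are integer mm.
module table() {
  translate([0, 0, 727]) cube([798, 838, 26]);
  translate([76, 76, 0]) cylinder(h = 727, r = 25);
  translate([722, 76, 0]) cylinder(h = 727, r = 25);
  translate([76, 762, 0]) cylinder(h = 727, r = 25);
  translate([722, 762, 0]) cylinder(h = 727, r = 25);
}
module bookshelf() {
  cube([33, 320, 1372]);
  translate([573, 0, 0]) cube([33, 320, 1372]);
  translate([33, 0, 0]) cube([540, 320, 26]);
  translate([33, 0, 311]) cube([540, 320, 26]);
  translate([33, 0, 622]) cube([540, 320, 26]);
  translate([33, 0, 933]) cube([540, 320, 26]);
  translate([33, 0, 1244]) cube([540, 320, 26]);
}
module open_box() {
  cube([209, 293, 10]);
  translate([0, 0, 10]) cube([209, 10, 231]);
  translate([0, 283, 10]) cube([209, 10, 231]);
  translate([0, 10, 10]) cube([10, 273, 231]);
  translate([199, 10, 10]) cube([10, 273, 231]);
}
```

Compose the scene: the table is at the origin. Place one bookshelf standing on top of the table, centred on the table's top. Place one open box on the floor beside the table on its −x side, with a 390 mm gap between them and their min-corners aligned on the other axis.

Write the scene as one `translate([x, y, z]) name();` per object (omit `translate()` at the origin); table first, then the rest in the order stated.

table();
translate([96, 259, 753]) bookshelf();
translate([-599, 0, 0]) open_box();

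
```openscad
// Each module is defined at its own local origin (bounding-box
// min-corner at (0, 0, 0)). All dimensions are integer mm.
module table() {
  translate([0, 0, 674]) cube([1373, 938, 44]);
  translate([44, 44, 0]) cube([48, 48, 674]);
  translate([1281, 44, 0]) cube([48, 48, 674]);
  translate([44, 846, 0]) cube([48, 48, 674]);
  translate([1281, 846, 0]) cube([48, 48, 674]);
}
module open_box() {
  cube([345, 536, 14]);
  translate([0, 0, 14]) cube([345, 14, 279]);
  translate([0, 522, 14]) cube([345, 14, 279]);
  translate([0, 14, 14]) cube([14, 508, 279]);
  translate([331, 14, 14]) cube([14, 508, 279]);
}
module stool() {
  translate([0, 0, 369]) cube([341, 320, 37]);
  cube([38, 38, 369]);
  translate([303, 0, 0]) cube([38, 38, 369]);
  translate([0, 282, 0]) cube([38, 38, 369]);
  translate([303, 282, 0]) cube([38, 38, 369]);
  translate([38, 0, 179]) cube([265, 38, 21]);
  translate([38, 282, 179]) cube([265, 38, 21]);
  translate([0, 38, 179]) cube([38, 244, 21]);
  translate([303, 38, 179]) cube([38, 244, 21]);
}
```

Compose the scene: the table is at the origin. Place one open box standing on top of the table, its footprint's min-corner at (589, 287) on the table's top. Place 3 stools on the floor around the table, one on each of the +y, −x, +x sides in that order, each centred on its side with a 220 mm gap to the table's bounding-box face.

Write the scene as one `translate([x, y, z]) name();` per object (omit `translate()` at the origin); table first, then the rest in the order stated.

table();
translate([589, 287, 718]) open_box();
translate([516, 1158, 0]) stool();
translate([-561, 309, 0]) stool();
translate([1593, 309, 0]) stool();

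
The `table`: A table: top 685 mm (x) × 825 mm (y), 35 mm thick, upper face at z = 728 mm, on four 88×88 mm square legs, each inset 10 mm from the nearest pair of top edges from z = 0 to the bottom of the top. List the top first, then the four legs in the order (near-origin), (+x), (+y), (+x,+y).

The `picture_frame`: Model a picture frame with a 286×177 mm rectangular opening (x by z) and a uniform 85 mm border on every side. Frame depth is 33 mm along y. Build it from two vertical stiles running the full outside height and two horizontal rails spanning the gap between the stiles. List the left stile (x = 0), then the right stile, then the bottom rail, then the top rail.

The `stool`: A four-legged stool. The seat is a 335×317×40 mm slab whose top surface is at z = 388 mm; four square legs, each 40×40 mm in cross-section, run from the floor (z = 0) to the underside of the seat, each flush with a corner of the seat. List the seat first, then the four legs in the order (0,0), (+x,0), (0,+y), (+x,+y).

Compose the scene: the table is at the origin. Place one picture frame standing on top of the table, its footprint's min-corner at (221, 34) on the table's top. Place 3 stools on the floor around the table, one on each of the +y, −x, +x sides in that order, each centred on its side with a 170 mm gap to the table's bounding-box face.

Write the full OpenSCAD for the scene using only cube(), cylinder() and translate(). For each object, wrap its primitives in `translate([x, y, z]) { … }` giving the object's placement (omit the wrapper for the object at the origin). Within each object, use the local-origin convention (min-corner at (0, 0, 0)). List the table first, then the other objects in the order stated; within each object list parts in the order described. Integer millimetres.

translate([0, 0, 693]) cube([685, 825, 35]);
translate([10, 10, 0]) cube([88, 88, 693]);
translate([587, 10, 0]) cube([88, 88, 693]);
translate([10, 727, 0]) cube([88, 88, 693]);
translate([587, 727, 0]) cube([88, 88, 693]);
translate([221, 34, 728]) {
  cube([85, 33, 347]);
  translate([371, 0, 0]) cube([85, 33, 347]);
  translate([85, 0, 0]) cube([286, 33, 85]);
  translate([85, 0, 262]) cube([286, 33, 85]);
}
translate([175, 995, 0]) {
  translate([0, 0, 348]) cube([335, 317, 40]);
  cube([40, 40, 348]);
  translate([295, 0, 0]) cube([40, 40, 348]);
  translate([0, 277, 0]) cube([40, 40, 348]);
  translate([295, 277, 0]) cube([40, 40, 348]);
}
translate([-505, 254, 0]) {
  translate([0, 0, 348]) cube([335, 317, 40]);
  cube([40, 40, 348]);
  translate([295, 0, 0]) cube([40, 40, 348]);
  translate([0, 277, 0]) cube([40, 40, 348]);
  translate([295, 277, 0]) cube([40, 40, 348]);
}
translate([855, 254, 0]) {
  translate([0, 0, 348]) cube([335, 317, 40]);
  cube([40, 40, 348]);
  translate([295, 0, 0]) cube([40, 40, 348]);
  translate([0, 277, 0]) cube([40, 40, 348]);
  translate([295, 277, 0]) cube([40, 40, 348]);
}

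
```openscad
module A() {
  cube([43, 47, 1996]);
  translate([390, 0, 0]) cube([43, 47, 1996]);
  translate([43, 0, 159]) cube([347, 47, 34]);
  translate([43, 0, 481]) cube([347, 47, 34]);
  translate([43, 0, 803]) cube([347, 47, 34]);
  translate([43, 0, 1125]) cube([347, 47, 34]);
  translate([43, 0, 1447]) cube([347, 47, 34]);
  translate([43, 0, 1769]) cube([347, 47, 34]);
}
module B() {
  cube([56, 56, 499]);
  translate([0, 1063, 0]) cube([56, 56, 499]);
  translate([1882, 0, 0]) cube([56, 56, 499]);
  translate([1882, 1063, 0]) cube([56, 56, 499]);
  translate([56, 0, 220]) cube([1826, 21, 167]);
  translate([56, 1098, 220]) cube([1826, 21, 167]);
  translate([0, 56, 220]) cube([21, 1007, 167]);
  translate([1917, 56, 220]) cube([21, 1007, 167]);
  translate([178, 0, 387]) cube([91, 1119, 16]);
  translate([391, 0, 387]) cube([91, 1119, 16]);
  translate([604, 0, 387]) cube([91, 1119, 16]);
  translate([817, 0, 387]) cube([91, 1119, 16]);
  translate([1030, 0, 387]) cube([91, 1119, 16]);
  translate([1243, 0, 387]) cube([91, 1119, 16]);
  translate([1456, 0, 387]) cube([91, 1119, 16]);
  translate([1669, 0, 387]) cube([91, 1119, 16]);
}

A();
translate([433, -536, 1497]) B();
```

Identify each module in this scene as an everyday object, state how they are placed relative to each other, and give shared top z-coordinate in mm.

A is a ladder. B is a bed frame. The bed frame is beside the ladder with their tops flush at z = 1996. The shared top z-coordinate is 1996 mm.

Both tops at z = 1996 mm.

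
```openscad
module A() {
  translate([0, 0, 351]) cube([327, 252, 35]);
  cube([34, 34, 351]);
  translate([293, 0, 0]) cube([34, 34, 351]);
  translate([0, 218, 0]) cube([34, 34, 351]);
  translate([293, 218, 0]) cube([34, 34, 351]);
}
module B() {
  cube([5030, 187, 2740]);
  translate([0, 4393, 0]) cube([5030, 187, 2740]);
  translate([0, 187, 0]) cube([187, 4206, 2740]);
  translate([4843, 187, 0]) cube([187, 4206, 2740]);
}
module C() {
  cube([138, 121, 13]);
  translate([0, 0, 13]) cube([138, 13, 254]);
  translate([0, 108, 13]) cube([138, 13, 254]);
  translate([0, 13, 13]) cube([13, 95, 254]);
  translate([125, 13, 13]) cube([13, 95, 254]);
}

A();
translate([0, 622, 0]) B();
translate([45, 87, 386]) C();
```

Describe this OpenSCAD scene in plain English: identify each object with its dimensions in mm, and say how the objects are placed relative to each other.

A is a four-legged stool. The seat is a 327×252×35 mm slab whose top surface is at z = 386 mm; four square legs, each 34×34 mm in cross-section, run from the floor (z = 0) to the underside of the seat, each flush with a corner of the seat.

B is a box-shaped house frame (walls only): outside footprint 5030×4580 mm, wall height 2740 mm, wall thickness 187 mm. The two y-facing walls run the full x-width; the two x-facing walls fit between the inner faces of the y-facing walls.

C is an open-topped rectangular box: outside dimensions 138×121×267 mm, with a uniform wall and base thickness of 13 mm. The base is a full 138×121 slab on the floor; four walls sit on top of the base. The front and back walls (the −y and +y sides) span the full width; the two side walls fit between them.

The house frame is on the floor beside the stool on its +y side. The open box is on top of the stool.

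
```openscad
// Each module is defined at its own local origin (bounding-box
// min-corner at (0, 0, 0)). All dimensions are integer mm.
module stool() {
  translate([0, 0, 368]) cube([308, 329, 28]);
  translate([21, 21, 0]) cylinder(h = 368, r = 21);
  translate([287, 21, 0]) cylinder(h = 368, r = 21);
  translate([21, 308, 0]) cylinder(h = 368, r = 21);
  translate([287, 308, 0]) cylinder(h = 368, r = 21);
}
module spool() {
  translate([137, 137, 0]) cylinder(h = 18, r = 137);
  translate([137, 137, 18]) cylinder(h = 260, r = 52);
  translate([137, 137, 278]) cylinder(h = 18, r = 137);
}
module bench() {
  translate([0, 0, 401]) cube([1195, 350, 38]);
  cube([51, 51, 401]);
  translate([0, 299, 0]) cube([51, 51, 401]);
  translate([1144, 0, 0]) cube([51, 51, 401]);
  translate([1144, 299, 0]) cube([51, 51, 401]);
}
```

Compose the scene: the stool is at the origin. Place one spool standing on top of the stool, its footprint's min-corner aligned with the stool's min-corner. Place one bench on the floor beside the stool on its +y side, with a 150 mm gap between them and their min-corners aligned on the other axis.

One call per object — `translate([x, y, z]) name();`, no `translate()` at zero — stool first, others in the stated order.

stool();
translate([0, 0, 396]) spool();
translate([0, 479, 0]) bench();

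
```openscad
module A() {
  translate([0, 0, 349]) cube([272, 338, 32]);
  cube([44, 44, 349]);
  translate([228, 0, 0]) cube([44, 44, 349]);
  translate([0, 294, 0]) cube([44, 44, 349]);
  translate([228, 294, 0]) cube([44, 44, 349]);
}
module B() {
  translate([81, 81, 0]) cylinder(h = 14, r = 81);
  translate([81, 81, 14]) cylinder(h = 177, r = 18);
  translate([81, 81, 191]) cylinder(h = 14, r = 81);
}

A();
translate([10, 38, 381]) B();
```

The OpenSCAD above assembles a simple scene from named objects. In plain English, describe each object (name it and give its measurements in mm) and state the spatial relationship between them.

A is a four-legged stool. The seat is 272×338 mm, 32 mm thick, top at z = 381 mm. It stands on four square legs, each 44×44 mm in cross-section, from z = 0 to the seat underside, each flush with a corner of the seat.

B is a spool: two coaxial disc flanges of radius 81 mm and thickness 14 mm, joined by a core cylinder of radius 18 mm and height 177 mm. The lower flange rests on z = 0 and the three cylinders share a vertical axis.

The spool is on top of the stool.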